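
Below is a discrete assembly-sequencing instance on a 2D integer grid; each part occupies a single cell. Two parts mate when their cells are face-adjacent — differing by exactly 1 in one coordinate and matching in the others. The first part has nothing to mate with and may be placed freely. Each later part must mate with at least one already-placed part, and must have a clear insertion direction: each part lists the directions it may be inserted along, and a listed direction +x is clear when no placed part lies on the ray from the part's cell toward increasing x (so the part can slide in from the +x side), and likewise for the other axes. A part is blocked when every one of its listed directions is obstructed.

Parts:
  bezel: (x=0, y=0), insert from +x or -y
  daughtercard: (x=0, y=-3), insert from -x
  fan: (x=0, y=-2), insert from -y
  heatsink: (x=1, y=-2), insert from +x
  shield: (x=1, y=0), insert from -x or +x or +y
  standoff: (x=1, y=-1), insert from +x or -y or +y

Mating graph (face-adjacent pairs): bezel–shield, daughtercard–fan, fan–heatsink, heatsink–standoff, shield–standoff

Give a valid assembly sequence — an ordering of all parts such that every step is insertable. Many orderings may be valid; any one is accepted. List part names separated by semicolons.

standoff; heatsink; shield; bezel; fan; daughtercard

1. standoff@(1, -1) [+x clear] — {standoff}
2. heatsink@(1, -2) [+x clear] — {heatsink, standoff}
3. shield@(1, 0) [-x clear] — {heatsink, shield, standoff}
4. bezel@(0, 0) [-y clear] — {bezel, heatsink, shield, standoff}
5. fan@(0, -2) [-y clear] — {bezel, fan, heatsink, shield, standoff}
6. daughtercard@(0, -3) [-x clear] — {bezel, daughtercard, fan, heatsink, shield, standoff}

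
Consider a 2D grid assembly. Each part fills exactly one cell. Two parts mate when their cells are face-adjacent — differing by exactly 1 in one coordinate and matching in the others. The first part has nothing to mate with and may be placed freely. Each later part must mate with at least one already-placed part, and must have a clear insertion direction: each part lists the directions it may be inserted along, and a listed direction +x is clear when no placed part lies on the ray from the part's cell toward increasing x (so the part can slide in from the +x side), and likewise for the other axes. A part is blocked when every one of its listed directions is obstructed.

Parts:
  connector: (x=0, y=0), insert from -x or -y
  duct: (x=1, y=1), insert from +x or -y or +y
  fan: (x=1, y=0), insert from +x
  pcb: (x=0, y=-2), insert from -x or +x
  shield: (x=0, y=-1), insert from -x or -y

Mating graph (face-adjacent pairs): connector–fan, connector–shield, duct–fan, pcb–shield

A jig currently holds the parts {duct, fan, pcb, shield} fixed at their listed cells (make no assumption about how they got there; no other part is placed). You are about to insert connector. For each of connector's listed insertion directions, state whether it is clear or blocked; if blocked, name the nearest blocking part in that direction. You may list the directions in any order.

-x: ray from connector(0, 0) has no placed part ⇒ clear
-y: nearest on ray is shield@(0, -1) ⇒ blocked

-x: clear; -y: blocked by shield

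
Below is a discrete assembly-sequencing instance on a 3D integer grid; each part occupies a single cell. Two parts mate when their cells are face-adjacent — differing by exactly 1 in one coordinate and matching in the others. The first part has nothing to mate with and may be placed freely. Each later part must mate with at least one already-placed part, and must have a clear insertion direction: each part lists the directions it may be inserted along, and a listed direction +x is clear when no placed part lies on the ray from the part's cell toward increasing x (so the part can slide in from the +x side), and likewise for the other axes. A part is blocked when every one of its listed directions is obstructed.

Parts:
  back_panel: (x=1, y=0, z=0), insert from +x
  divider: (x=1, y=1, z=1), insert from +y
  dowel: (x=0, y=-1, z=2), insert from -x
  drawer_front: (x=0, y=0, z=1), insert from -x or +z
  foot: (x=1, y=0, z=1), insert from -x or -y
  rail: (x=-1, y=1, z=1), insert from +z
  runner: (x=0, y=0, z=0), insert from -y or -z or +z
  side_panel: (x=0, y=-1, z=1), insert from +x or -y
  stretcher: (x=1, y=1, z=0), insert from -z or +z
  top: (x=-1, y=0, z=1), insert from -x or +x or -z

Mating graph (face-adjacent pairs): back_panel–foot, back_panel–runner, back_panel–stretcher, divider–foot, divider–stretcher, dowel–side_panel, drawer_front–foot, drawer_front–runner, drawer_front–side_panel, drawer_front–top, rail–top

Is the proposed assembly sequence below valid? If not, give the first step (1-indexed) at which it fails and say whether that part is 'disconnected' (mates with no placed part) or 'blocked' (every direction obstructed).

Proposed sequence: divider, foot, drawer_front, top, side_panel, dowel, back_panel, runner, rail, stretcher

1. divider@(1, 1, 1) [+y clear] — {divider}
2. foot@(1, 0, 1) [-x clear] — {divider, foot}
3. drawer_front@(0, 0, 1) [-x clear] — {divider, drawer_front, foot}
4. top@(-1, 0, 1) [-x clear] — {divider, drawer_front, foot, top}
5. side_panel@(0, -1, 1) [+x clear] — {divider, drawer_front, foot, side_panel, top}
6. dowel@(0, -1, 2) [-x clear] — {divider, dowel, drawer_front, foot, side_panel, top}
7. back_panel@(1, 0, 0) [+x clear] — {back_panel, divider, dowel, drawer_front, foot, side_panel, top}
8. runner@(0, 0, 0) [-y clear] — {back_panel, divider, dowel, drawer_front, foot, runner, side_panel, top}
9. rail@(-1, 1, 1) [+z clear] — {back_panel, divider, dowel, drawer_front, foot, rail, runner, side_panel, top}
10. stretcher@(1, 1, 0) [-z clear] — {back_panel, divider, dowel, drawer_front, foot, rail, runner, side_panel, stretcher, top}

Valid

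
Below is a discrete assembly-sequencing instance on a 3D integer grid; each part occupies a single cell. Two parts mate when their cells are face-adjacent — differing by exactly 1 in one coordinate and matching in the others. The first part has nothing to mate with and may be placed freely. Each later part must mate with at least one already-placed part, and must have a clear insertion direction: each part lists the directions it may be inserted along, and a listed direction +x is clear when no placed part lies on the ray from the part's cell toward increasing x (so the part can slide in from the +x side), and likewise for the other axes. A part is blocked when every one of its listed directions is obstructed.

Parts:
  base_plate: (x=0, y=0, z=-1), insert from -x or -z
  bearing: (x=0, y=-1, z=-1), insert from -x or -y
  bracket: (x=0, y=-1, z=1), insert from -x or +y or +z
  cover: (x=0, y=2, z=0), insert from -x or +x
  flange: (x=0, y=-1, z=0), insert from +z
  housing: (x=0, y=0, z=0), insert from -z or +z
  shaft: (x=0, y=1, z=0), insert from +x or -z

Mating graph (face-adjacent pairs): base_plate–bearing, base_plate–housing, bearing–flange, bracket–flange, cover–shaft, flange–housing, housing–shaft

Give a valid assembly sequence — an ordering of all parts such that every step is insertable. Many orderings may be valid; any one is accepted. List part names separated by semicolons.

1. shaft@(0, 1, 0) [+x clear] — {shaft}
2. cover@(0, 2, 0) [-x clear] — {cover, shaft}
3. housing@(0, 0, 0) [-z clear] — {cover, housing, shaft}
4. base_plate@(0, 0, -1) [-x clear] — {base_plate, cover, housing, shaft}
5. bearing@(0, -1, -1) [-x clear] — {base_plate, bearing, cover, housing, shaft}
6. flange@(0, -1, 0) [+z clear] — {base_plate, bearing, cover, flange, housing, shaft}
7. bracket@(0, -1, 1) [-x clear] — {base_plate, bearing, bracket, cover, flange, housing, shaft}

shaft; cover; housing; base_plate; bearing; flange; bracket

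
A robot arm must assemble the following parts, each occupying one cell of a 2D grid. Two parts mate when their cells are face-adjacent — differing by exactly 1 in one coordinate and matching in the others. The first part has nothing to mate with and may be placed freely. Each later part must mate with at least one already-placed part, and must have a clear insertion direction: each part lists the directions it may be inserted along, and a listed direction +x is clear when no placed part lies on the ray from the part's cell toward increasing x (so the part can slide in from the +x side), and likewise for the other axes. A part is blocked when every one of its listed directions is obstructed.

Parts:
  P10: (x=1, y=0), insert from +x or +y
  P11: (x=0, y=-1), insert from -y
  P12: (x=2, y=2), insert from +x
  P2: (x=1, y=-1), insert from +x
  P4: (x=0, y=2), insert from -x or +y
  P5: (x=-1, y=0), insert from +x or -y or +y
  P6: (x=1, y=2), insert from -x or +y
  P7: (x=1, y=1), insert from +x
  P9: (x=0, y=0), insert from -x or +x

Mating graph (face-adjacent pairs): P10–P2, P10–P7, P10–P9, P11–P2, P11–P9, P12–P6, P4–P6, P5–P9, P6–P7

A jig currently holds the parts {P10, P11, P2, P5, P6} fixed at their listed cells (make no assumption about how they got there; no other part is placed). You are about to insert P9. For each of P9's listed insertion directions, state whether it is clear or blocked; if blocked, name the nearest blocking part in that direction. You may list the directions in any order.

+x: blocked by P10; -x: blocked by P5

-x: nearest on ray is P5@(-1, 0) ⇒ blocked
+x: nearest on ray is P10@(1, 0) ⇒ blocked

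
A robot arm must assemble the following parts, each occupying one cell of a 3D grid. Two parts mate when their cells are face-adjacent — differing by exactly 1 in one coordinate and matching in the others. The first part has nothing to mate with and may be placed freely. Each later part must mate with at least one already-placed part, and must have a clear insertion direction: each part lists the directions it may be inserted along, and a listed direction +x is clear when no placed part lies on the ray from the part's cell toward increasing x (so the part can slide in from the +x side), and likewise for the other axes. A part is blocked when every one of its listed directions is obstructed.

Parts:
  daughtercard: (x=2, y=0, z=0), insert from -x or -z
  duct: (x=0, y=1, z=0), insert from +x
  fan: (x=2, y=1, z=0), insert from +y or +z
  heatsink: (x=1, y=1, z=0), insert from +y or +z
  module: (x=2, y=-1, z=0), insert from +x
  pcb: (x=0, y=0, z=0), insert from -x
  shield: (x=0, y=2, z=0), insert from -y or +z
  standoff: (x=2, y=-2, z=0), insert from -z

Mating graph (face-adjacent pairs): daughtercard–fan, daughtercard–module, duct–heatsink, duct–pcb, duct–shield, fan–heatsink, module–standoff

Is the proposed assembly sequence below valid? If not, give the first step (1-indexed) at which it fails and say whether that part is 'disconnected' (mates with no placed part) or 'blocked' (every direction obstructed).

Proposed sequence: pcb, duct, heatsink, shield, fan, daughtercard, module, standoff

1. pcb@(0, 0, 0) [-x clear] — {pcb}
2. duct@(0, 1, 0) [+x clear] — {duct, pcb}
3. heatsink@(1, 1, 0) [+y clear] — {duct, heatsink, pcb}
4. shield@(0, 2, 0) [+z clear] — {duct, heatsink, pcb, shield}
5. fan@(2, 1, 0) [+y clear] — {duct, fan, heatsink, pcb, shield}
6. daughtercard@(2, 0, 0) [-z clear] — {daughtercard, duct, fan, heatsink, pcb, shield}
7. module@(2, -1, 0) [+x clear] — {daughtercard, duct, fan, heatsink, module, pcb, shield}
8. standoff@(2, -2, 0) [-z clear] — {daughtercard, duct, fan, heatsink, module, pcb, shield, standoff}

Valid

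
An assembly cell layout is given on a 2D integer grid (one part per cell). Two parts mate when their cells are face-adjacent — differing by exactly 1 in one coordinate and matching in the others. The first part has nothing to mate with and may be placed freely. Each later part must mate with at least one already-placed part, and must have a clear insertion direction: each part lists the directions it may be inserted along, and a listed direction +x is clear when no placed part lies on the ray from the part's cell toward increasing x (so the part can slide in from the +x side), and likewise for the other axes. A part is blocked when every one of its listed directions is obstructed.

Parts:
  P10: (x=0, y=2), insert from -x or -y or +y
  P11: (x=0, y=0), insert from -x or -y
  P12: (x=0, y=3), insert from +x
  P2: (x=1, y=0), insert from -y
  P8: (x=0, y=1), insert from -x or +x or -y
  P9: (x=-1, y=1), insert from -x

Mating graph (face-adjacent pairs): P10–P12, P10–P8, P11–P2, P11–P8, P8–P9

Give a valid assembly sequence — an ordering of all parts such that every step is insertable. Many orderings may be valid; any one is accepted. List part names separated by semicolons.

1. P8@(0, 1) [-x clear] — {P8}
2. P11@(0, 0) [-x clear] — {P11, P8}
3. P9@(-1, 1) [-x clear] — {P11, P8, P9}
4. P10@(0, 2) [-x clear] — {P10, P11, P8, P9}
5. P12@(0, 3) [+x clear] — {P10, P11, P12, P8, P9}
6. P2@(1, 0) [-y clear] — {P10, P11, P12, P2, P8, P9}

P8; P11; P9; P10; P12; P2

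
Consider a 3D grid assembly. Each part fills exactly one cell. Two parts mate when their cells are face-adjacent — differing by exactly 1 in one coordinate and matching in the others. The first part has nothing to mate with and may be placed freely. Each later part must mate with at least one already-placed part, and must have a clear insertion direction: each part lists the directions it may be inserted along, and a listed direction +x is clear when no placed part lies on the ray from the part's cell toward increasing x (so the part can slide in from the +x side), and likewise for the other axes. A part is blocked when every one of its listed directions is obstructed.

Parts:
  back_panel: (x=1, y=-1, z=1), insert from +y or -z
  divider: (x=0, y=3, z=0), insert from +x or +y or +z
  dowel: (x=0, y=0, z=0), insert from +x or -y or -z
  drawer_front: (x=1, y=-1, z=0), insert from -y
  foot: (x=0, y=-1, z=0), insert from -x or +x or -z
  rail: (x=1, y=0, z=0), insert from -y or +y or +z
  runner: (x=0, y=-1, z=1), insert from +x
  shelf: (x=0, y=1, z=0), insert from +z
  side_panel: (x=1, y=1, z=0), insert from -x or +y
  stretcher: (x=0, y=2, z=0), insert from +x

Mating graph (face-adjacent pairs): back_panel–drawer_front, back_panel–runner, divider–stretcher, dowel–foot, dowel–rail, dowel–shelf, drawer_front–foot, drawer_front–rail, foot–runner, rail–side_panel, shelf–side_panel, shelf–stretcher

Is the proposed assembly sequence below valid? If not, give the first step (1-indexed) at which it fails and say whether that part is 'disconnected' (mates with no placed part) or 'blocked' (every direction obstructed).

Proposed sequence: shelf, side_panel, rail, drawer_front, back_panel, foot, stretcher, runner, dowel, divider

1. shelf@(0, 1, 0) [+z clear] — {shelf}
2. side_panel@(1, 1, 0) [+y clear] — {shelf, side_panel}
3. rail@(1, 0, 0) [-y clear] — {rail, shelf, side_panel}
4. drawer_front@(1, -1, 0) [-y clear] — {drawer_front, rail, shelf, side_panel}
5. back_panel@(1, -1, 1) [+y clear] — {back_panel, drawer_front, rail, shelf, side_panel}
6. foot@(0, -1, 0) [-x clear] — {back_panel, drawer_front, foot, rail, shelf, side_panel}
7. stretcher@(0, 2, 0) [+x clear] — {back_panel, drawer_front, foot, rail, shelf, side_panel, stretcher}
8. runner@(0, -1, 1) — +x all obstructed ⇒ blocked

Invalid at step 8 (blocked)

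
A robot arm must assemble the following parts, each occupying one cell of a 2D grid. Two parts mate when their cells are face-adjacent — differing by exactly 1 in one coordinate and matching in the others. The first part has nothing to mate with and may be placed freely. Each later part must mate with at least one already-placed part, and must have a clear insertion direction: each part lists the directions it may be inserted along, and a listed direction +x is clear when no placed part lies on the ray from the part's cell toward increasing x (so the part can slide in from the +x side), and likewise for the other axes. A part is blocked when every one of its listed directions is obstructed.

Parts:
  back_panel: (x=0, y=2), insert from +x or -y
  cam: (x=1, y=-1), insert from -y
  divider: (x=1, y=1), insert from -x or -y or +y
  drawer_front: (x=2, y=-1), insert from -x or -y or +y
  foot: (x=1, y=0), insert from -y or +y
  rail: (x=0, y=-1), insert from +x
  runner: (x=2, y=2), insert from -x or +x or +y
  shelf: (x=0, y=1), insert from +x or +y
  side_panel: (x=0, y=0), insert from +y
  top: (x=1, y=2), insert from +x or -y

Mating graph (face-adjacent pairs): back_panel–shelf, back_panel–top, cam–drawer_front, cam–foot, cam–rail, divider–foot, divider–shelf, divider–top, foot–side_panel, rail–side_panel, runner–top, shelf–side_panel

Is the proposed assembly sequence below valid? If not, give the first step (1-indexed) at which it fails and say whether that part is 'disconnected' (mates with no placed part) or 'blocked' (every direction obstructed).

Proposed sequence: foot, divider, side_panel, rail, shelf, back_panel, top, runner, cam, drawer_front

1. foot@(1, 0) [-y clear] — {foot}
2. divider@(1, 1) [-x clear] — {divider, foot}
3. side_panel@(0, 0) [+y clear] — {divider, foot, side_panel}
4. rail@(0, -1) [+x clear] — {divider, foot, rail, side_panel}
5. shelf@(0, 1) [+y clear] — {divider, foot, rail, shelf, side_panel}
6. back_panel@(0, 2) [+x clear] — {back_panel, divider, foot, rail, shelf, side_panel}
7. top@(1, 2) [+x clear] — {back_panel, divider, foot, rail, shelf, side_panel, top}
8. runner@(2, 2) [+x clear] — {back_panel, divider, foot, rail, runner, shelf, side_panel, top}
9. cam@(1, -1) [-y clear] — {back_panel, cam, divider, foot, rail, runner, shelf, side_panel, top}
10. drawer_front@(2, -1) [-y clear] — {back_panel, cam, divider, drawer_front, foot, rail, runner, shelf, side_panel, top}

Valid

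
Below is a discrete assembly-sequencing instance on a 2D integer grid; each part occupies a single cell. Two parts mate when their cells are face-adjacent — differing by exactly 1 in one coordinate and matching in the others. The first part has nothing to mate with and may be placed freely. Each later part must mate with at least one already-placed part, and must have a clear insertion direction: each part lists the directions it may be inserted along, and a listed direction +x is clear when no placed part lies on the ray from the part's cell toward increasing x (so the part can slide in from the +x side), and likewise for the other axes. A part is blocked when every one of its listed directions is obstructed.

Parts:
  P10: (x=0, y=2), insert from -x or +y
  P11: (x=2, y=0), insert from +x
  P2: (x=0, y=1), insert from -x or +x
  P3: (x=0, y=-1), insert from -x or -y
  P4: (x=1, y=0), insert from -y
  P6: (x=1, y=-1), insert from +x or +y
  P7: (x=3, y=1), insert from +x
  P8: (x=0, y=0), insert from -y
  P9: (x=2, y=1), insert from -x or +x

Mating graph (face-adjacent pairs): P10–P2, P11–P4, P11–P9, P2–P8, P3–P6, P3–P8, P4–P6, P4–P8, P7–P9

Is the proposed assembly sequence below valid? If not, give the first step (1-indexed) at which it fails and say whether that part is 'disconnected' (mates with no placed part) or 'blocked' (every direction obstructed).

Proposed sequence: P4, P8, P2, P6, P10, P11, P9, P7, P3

1. P4@(1, 0) [-y clear] — {P4}
2. P8@(0, 0) [-y clear] — {P4, P8}
3. P2@(0, 1) [-x clear] — {P2, P4, P8}
4. P6@(1, -1) [+x clear] — {P2, P4, P6, P8}
5. P10@(0, 2) [-x clear] — {P10, P2, P4, P6, P8}
6. P11@(2, 0) [+x clear] — {P10, P11, P2, P4, P6, P8}
7. P9@(2, 1) [+x clear] — {P10, P11, P2, P4, P6, P8, P9}
8. P7@(3, 1) [+x clear] — {P10, P11, P2, P4, P6, P7, P8, P9}
9. P3@(0, -1) [-x clear] — {P10, P11, P2, P3, P4, P6, P7, P8, P9}

Valid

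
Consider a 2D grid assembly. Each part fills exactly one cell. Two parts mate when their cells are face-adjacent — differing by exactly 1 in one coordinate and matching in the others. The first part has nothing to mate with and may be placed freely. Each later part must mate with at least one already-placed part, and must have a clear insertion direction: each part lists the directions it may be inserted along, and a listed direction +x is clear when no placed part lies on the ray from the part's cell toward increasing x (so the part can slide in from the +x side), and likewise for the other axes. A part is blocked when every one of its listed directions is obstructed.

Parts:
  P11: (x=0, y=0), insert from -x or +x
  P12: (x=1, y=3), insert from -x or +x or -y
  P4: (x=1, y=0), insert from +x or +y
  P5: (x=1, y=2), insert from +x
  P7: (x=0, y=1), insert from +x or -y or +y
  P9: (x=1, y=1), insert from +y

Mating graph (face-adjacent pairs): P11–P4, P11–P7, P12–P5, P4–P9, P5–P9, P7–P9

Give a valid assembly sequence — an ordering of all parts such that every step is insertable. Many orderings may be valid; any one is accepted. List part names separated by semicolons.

1. P9@(1, 1) [+y clear] — {P9}
2. P4@(1, 0) [+x clear] — {P4, P9}
3. P11@(0, 0) [-x clear] — {P11, P4, P9}
4. P7@(0, 1) [+y clear] — {P11, P4, P7, P9}
5. P5@(1, 2) [+x clear] — {P11, P4, P5, P7, P9}
6. P12@(1, 3) [-x clear] — {P11, P12, P4, P5, P7, P9}

P9; P4; P11; P7; P5; P12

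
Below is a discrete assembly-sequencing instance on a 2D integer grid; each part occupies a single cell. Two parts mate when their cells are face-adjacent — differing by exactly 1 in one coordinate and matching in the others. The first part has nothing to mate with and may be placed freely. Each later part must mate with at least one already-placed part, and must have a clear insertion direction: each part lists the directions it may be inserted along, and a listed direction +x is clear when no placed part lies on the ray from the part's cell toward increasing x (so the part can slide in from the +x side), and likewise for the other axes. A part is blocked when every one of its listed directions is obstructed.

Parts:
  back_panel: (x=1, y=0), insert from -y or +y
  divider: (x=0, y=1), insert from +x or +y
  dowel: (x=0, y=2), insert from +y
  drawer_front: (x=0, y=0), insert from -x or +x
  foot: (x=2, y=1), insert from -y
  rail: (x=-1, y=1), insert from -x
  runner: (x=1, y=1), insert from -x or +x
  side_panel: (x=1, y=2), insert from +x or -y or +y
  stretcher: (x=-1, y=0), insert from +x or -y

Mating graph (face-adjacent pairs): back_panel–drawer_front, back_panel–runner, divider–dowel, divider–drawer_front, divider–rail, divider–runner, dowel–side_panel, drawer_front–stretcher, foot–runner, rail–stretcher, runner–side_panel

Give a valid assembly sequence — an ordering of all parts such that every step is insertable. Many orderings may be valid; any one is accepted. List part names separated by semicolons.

dowel; divider; runner; drawer_front; foot; side_panel; rail; back_panel; stretcher

1. dowel@(0, 2) [+y clear] — {dowel}
2. divider@(0, 1) [+x clear] — {divider, dowel}
3. runner@(1, 1) [+x clear] — {divider, dowel, runner}
4. drawer_front@(0, 0) [-x clear] — {divider, dowel, drawer_front, runner}
5. foot@(2, 1) [-y clear] — {divider, dowel, drawer_front, foot, runner}
6. side_panel@(1, 2) [+x clear] — {divider, dowel, drawer_front, foot, runner, side_panel}
7. rail@(-1, 1) [-x clear] — {divider, dowel, drawer_front, foot, rail, runner, side_panel}
8. back_panel@(1, 0) [-y clear] — {back_panel, divider, dowel, drawer_front, foot, rail, runner, side_panel}
9. stretcher@(-1, 0) [-y clear] — {back_panel, divider, dowel, drawer_front, foot, rail, runner, side_panel, stretcher}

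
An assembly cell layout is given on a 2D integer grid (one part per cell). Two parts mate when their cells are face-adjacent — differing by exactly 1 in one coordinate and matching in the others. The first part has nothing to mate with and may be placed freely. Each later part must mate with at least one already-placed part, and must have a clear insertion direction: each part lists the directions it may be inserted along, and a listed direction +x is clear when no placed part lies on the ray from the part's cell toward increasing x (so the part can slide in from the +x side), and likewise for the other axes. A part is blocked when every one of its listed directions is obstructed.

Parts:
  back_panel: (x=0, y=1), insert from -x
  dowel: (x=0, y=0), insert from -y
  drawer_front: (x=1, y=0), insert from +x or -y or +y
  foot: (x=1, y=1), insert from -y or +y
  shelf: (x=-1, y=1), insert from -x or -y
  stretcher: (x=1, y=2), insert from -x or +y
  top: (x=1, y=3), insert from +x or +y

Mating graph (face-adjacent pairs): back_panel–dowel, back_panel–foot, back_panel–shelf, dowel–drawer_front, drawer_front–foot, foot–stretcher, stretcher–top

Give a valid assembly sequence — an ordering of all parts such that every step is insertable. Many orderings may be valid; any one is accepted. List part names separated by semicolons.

1. drawer_front@(1, 0) [+x clear] — {drawer_front}
2. foot@(1, 1) [+y clear] — {drawer_front, foot}
3. back_panel@(0, 1) [-x clear] — {back_panel, drawer_front, foot}
4. shelf@(-1, 1) [-x clear] — {back_panel, drawer_front, foot, shelf}
5. dowel@(0, 0) [-y clear] — {back_panel, dowel, drawer_front, foot, shelf}
6. stretcher@(1, 2) [-x clear] — {back_panel, dowel, drawer_front, foot, shelf, stretcher}
7. top@(1, 3) [+x clear] — {back_panel, dowel, drawer_front, foot, shelf, stretcher, top}

drawer_front; foot; back_panel; shelf; dowel; stretcher; top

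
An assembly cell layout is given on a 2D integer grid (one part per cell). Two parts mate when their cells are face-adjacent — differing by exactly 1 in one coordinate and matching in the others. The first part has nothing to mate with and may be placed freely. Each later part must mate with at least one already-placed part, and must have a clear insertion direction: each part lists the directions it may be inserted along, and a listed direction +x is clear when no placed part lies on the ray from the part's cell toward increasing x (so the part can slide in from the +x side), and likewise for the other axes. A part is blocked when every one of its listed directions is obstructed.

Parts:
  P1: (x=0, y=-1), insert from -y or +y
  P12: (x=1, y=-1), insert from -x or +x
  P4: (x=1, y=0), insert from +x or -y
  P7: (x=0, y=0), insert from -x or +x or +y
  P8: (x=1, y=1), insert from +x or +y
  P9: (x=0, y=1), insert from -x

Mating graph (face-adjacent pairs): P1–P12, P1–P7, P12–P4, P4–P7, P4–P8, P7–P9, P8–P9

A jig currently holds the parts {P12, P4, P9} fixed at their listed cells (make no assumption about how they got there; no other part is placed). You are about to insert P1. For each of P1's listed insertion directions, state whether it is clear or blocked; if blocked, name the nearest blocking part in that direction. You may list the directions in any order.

-y: ray from P1(0, -1) has no placed part ⇒ clear
+y: nearest on ray is P9@(0, 1) ⇒ blocked

+y: blocked by P9; -y: clear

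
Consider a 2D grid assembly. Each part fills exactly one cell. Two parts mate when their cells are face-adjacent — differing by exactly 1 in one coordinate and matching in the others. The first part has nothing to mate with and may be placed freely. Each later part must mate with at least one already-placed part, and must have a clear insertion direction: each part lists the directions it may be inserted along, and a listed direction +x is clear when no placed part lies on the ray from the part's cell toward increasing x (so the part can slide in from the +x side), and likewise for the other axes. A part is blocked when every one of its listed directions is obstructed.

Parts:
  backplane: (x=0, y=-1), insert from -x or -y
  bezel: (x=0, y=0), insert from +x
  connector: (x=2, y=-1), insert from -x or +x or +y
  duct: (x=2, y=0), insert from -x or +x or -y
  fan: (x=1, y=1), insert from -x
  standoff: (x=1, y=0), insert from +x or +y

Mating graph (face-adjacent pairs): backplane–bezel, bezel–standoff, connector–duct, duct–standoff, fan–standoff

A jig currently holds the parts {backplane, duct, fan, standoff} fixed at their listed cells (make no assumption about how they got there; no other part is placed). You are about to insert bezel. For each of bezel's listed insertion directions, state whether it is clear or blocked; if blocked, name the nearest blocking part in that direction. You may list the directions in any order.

+x: nearest on ray is standoff@(1, 0) ⇒ blocked

+x: blocked by standoff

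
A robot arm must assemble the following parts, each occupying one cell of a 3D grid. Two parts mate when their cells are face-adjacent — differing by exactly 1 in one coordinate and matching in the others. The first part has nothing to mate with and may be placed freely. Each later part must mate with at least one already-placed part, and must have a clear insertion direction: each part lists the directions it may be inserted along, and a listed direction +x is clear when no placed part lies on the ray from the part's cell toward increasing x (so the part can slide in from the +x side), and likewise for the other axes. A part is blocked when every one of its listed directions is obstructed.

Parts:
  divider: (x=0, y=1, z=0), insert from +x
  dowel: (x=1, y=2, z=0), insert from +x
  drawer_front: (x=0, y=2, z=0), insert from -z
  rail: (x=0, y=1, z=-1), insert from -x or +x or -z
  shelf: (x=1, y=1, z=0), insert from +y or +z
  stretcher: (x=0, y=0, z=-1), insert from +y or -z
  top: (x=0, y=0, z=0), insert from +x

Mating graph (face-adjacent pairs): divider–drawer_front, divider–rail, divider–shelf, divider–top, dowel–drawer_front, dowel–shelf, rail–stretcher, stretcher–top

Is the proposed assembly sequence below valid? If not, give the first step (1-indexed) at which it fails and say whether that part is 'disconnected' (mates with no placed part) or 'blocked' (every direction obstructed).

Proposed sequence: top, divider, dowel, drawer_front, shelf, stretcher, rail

Invalid at step 3 (disconnected)

1. top@(0, 0, 0) [+x clear] — {top}
2. divider@(0, 1, 0) [+x clear] — {divider, top}
3. dowel@(1, 2, 0) — no placed neighbour ⇒ disconnected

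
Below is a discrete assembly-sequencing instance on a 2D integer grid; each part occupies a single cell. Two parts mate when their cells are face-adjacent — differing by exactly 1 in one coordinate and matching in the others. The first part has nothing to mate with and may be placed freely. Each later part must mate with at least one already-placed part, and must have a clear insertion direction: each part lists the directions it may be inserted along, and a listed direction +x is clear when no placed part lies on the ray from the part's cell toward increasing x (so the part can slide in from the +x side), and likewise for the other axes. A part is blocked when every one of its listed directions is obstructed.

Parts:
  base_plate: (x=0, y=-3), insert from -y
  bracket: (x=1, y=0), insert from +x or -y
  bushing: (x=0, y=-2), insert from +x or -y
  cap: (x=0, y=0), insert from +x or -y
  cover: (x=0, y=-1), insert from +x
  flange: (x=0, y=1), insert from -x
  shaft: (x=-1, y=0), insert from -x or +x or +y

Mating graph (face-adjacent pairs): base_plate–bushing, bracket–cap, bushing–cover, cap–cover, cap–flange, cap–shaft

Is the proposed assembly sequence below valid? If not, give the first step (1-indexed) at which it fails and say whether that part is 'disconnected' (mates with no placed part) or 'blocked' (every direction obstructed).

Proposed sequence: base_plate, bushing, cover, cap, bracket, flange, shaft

1. base_plate@(0, -3) [-y clear] — {base_plate}
2. bushing@(0, -2) [+x clear] — {base_plate, bushing}
3. cover@(0, -1) [+x clear] — {base_plate, bushing, cover}
4. cap@(0, 0) [+x clear] — {base_plate, bushing, cap, cover}
5. bracket@(1, 0) [+x clear] — {base_plate, bracket, bushing, cap, cover}
6. flange@(0, 1) [-x clear] — {base_plate, bracket, bushing, cap, cover, flange}
7. shaft@(-1, 0) [-x clear] — {base_plate, bracket, bushing, cap, cover, flange, shaft}

Valid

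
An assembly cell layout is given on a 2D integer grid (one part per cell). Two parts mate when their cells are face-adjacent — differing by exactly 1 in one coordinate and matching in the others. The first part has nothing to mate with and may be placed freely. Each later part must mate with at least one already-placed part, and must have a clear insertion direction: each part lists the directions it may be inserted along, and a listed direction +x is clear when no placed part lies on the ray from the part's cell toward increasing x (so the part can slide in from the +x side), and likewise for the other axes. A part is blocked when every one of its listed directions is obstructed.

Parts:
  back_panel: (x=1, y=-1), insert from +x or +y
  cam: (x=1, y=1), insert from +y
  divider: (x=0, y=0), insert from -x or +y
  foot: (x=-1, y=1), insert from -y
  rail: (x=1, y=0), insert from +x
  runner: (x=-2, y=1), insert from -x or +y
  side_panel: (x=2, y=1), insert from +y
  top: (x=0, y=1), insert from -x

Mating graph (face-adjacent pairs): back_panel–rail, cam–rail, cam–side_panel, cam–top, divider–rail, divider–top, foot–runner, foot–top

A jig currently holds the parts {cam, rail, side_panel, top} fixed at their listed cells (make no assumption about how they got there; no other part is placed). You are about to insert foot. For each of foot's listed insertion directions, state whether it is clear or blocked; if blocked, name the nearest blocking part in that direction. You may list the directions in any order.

-y: ray from foot(-1, 1) has no placed part ⇒ clear

-y: clear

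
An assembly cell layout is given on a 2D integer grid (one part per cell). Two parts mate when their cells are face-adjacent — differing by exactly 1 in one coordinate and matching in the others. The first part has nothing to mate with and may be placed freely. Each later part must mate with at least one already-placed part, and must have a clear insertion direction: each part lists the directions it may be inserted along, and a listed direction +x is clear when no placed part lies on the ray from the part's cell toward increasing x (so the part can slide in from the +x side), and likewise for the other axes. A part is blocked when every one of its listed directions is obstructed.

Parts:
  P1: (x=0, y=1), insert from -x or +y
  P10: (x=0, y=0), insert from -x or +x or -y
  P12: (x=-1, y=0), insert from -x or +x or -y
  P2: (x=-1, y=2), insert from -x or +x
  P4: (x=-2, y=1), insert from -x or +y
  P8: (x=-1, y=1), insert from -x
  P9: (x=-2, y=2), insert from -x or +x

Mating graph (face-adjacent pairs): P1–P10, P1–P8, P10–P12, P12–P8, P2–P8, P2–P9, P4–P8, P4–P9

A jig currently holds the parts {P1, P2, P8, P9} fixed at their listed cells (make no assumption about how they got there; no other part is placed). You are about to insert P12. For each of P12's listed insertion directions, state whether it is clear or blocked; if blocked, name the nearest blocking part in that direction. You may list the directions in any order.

-x: ray from P12(-1, 0) has no placed part ⇒ clear
+x: ray from P12(-1, 0) has no placed part ⇒ clear
-y: ray from P12(-1, 0) has no placed part ⇒ clear

+x: clear; -x: clear; -y: clear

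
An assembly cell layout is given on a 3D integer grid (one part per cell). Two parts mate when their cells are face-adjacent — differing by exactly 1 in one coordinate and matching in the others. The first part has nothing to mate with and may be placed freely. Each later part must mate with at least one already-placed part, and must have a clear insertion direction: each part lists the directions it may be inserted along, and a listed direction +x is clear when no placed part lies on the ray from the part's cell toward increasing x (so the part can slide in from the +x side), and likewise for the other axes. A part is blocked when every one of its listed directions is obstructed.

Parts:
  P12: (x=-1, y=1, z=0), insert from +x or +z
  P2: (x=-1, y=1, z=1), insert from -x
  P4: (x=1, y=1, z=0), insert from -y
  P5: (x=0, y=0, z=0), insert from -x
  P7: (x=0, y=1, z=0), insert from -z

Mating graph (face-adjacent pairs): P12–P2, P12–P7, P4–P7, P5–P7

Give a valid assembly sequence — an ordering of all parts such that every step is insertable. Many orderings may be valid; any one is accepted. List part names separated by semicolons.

1. P4@(1, 1, 0) [-y clear] — {P4}
2. P7@(0, 1, 0) [-z clear] — {P4, P7}
3. P5@(0, 0, 0) [-x clear] — {P4, P5, P7}
4. P12@(-1, 1, 0) [+z clear] — {P12, P4, P5, P7}
5. P2@(-1, 1, 1) [-x clear] — {P12, P2, P4, P5, P7}

P4; P7; P5; P12; P2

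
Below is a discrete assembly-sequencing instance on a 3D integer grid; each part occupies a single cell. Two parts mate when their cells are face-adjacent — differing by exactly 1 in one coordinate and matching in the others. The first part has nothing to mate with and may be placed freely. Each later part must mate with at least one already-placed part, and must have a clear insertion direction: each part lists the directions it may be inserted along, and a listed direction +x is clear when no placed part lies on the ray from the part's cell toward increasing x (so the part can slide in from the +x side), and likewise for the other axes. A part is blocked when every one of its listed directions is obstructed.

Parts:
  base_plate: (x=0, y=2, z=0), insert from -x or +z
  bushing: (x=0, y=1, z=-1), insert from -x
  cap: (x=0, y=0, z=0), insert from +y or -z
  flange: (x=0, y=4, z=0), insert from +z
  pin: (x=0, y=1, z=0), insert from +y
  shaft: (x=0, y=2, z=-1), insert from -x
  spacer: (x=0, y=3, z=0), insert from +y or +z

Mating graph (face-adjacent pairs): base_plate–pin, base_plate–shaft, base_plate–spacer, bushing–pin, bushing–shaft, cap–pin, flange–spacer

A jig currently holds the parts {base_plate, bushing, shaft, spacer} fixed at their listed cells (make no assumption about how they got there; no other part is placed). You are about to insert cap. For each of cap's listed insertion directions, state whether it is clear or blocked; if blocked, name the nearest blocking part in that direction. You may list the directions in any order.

+y: nearest on ray is base_plate@(0, 2, 0) ⇒ blocked
-z: ray from cap(0, 0, 0) has no placed part ⇒ clear

+y: blocked by base_plate; -z: clear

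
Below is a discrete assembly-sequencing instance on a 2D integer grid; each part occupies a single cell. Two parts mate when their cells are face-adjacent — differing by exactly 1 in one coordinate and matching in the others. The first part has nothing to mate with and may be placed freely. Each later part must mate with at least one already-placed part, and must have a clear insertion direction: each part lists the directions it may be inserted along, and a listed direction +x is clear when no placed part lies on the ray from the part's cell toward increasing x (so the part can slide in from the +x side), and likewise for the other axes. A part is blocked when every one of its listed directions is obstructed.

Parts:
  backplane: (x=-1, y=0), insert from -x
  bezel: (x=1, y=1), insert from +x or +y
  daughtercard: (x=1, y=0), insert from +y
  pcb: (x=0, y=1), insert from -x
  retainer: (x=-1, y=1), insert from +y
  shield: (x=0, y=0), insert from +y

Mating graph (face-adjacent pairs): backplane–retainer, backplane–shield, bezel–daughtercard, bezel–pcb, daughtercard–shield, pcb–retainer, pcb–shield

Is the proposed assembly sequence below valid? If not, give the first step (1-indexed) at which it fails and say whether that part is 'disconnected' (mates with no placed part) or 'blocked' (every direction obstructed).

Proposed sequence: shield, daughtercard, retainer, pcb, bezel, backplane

1. shield@(0, 0) [+y clear] — {shield}
2. daughtercard@(1, 0) [+y clear] — {daughtercard, shield}
3. retainer@(-1, 1) — no placed neighbour ⇒ disconnected

Invalid at step 3 (disconnected)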